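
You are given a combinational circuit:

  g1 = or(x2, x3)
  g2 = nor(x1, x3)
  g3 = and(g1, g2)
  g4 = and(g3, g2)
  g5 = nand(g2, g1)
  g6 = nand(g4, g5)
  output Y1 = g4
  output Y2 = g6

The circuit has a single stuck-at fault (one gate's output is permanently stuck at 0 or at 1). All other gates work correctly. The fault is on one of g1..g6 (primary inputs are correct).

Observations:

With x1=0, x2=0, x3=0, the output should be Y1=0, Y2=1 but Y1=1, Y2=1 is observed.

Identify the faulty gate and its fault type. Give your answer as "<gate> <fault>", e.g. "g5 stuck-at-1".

g1 stuck-at-1

Fault-free values for test 1 (x1=0, x2=0, x3=0): g1=0, g2=1, g3=0, g4=0, g5=1, g6=1, giving Y1=0, Y2=1. Observed Y1=1, Y2=1.
Test 1: faults giving observed Y1=1, Y2=1 are {g1 stuck-at-1}.
Only g1 stuck-at-1 is consistent with every test.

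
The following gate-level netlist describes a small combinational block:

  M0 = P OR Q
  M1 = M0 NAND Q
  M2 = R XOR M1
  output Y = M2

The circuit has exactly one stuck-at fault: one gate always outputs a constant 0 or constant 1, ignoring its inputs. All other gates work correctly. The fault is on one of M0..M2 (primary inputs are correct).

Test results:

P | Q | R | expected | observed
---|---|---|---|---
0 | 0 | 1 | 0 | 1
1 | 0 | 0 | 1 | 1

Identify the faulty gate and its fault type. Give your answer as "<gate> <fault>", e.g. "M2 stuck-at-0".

M2 stuck-at-1

Fault-free values for test 1 (P=0, Q=0, R=1): M0=0, M1=1, M2=0, giving Y=0. Observed 1.
Test 1: faults giving observed 1 are {M1 stuck-at-0, M2 stuck-at-1}.
Test 2 (P=1, Q=0, R=0): fault-free M0=1, M1=1, M2=1 → 1; observed 1. Eliminates M1 stuck-at-0.
Only M2 stuck-at-1 is consistent with every test.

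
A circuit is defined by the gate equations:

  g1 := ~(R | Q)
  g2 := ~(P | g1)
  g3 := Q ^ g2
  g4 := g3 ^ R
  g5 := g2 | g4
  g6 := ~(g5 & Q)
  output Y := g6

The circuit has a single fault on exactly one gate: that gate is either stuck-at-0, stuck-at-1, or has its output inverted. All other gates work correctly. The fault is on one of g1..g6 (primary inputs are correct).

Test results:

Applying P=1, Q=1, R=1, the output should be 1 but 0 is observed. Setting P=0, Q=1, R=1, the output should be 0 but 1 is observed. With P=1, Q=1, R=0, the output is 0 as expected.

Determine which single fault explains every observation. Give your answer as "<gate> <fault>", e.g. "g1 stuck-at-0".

g2 inverted output

Fault-free values for test 1 (P=1, Q=1, R=1): g1=0, g2=0, g3=1, g4=0, g5=0, g6=1, giving Y=1. Observed 0.
Test 1: faults giving observed 0 are {g2 stuck-at-1, g2 inverted output, g3 stuck-at-0, g3 inverted output, g4 stuck-at-1, g4 inverted output, g5 stuck-at-1, g5 inverted output, g6 stuck-at-0, g6 inverted output}.
Test 2 (P=0, Q=1, R=1): fault-free g1=0, g2=1, g3=0, g4=1, g5=1, g6=0 → 0; observed 1. Eliminates g2 stuck-at-1, g3 stuck-at-0, g3 inverted output, g4 stuck-at-1, g4 inverted output, g5 stuck-at-1, g6 stuck-at-0.
Test 3 (P=1, Q=1, R=0): fault-free g1=0, g2=0, g3=1, g4=1, g5=1, g6=0 → 0; observed 0. Eliminates g5 inverted output, g6 inverted output.
Only g2 inverted output is consistent with every test.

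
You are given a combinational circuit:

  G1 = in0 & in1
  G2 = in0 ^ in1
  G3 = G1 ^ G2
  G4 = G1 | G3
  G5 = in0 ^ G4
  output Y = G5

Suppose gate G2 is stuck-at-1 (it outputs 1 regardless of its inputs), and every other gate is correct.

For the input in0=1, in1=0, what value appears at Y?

0

Propagate with G2 forced: G1=0, G2=1 [stuck-at-1], G3=1, G4=1, G5=0.
So Y = 0. (Same as the fault-free value — the fault is masked on this input.)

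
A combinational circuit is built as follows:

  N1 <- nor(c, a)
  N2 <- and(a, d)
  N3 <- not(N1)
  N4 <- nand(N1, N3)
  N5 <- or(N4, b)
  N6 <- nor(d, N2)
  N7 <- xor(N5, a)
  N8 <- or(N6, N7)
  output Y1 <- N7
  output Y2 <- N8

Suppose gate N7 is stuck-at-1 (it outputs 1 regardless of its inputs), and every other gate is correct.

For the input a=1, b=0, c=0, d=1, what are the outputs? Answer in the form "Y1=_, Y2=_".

Propagate with N7 forced: N1=0, N2=1, N3=1, N4=1, N5=1, N6=0, N7=1 [stuck-at-1], N8=1.
So the outputs are Y1=1, Y2=1. (Without the fault they would be Y1=0, Y2=0.)

Y1=1, Y2=1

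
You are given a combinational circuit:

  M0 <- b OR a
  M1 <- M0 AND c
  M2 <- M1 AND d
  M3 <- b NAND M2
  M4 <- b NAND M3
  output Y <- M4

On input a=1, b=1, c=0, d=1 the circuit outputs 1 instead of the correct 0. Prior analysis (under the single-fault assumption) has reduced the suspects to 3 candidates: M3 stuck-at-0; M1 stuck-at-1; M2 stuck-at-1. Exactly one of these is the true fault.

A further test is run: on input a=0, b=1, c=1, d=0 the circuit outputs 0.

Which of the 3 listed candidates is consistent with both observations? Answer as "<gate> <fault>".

M1 stuck-at-1

Evaluate each candidate on input a=0, b=1, c=1, d=0:
  M3 stuck-at-0: M0=1, M1=1, M2=0, M3=0 [stuck-at-0], M4=1 → 1 — eliminated
  M1 stuck-at-1: M0=1, M1=1 [stuck-at-1], M2=0, M3=1, M4=0 → 0 — matches
  M2 stuck-at-1: M0=1, M1=1, M2=1 [stuck-at-1], M3=0, M4=1 → 1 — eliminated
Only M1 stuck-at-1 reproduces the observed 0.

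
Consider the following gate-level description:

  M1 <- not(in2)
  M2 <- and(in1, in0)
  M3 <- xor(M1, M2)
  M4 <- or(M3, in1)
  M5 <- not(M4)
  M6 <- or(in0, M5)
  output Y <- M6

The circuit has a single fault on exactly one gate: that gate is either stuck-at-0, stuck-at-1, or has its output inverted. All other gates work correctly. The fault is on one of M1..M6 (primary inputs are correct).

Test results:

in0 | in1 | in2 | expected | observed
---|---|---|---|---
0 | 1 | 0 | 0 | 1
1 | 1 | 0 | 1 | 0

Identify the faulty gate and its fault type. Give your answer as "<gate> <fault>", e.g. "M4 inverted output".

M6 inverted output

Fault-free values for test 1 (in0=0, in1=1, in2=0): M1=1, M2=0, M3=1, M4=1, M5=0, M6=0, giving Y=0. Observed 1.
Test 1: faults giving observed 1 are {M4 stuck-at-0, M4 inverted output, M5 stuck-at-1, M5 inverted output, M6 stuck-at-1, M6 inverted output}.
Test 2 (in0=1, in1=1, in2=0): fault-free M1=1, M2=1, M3=0, M4=1, M5=0, M6=1 → 1; observed 0. Eliminates M4 stuck-at-0, M4 inverted output, M5 stuck-at-1, M5 inverted output, M6 stuck-at-1.
Only M6 inverted output is consistent with every test.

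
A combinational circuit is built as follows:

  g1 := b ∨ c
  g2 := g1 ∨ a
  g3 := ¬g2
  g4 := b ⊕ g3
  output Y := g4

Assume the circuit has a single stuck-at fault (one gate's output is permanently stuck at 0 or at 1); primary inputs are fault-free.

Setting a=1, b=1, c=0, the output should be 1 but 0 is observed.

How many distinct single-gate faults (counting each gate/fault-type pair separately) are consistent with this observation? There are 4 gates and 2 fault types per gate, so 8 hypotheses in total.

3

Fault-free: g1=1, g2=1, g3=0, g4=1 → 1. Observed 0.
  g1 stuck-at-0: output 1 ✗
  g1 stuck-at-1: output 1 ✗
  g2 stuck-at-0: output 0 ✓
  g2 stuck-at-1: output 1 ✗
  g3 stuck-at-0: output 1 ✗
  g3 stuck-at-1: output 0 ✓
  g4 stuck-at-0: output 0 ✓
  g4 stuck-at-1: output 1 ✗
Consistent faults: {g2 stuck-at-0, g3 stuck-at-1, g4 stuck-at-0} — 3 in all.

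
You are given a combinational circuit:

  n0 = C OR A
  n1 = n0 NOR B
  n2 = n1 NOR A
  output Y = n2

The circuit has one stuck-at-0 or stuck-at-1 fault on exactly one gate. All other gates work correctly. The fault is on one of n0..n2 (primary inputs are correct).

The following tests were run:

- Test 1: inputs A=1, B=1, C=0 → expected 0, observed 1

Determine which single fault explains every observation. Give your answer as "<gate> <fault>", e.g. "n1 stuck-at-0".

n2 stuck-at-1

Fault-free values for test 1 (A=1, B=1, C=0): n0=1, n1=0, n2=0, giving Y=0. Observed 1.
Test 1: faults giving observed 1 are {n2 stuck-at-1}.
Only n2 stuck-at-1 is consistent with every test.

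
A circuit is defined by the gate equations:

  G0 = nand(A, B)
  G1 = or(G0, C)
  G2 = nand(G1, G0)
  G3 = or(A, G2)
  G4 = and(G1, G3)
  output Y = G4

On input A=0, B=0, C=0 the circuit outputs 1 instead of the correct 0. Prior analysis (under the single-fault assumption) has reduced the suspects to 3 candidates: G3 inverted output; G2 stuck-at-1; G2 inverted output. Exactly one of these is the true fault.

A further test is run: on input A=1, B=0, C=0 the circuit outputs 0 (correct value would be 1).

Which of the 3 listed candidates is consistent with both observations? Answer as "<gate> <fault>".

G3 inverted output

Evaluate each candidate on input A=1, B=0, C=0:
  G3 inverted output: G0=1, G1=1, G2=0, G3=0 [inverted output], G4=0 → 0 — matches
  G2 stuck-at-1: G0=1, G1=1, G2=1 [stuck-at-1], G3=1, G4=1 → 1 — eliminated
  G2 inverted output: G0=1, G1=1, G2=1 [inverted output], G3=1, G4=1 → 1 — eliminated
Only G3 inverted output reproduces the observed 0.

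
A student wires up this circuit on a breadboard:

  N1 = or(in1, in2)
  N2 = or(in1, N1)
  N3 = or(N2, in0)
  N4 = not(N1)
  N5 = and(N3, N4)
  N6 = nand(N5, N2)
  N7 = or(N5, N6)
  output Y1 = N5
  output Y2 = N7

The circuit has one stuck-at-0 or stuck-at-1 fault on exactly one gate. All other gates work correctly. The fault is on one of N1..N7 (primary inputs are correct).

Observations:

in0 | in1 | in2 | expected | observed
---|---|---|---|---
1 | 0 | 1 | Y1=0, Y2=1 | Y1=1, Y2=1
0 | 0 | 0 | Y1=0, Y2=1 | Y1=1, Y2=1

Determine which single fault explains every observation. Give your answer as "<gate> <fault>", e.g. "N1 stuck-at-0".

N5 stuck-at-1

Fault-free values for test 1 (in0=1, in1=0, in2=1): N1=1, N2=1, N3=1, N4=0, N5=0, N6=1, N7=1, giving Y1=0, Y2=1. Observed Y1=1, Y2=1.
Test 1: faults giving observed Y1=1, Y2=1 are {N1 stuck-at-0, N4 stuck-at-1, N5 stuck-at-1}.
Test 2 (in0=0, in1=0, in2=0): fault-free N1=0, N2=0, N3=0, N4=1, N5=0, N6=1, N7=1 → Y1=0, Y2=1; observed Y1=1, Y2=1. Eliminates N1 stuck-at-0, N4 stuck-at-1.
Only N5 stuck-at-1 is consistent with every test.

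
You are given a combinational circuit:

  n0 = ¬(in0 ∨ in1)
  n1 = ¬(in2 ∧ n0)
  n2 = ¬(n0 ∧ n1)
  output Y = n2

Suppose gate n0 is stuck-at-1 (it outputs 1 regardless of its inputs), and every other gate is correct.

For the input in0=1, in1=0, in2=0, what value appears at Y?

0

Propagate with n0 forced: n0=1 [stuck-at-1], n1=1, n2=0.
So Y = 0. (Without the fault it would be 1.)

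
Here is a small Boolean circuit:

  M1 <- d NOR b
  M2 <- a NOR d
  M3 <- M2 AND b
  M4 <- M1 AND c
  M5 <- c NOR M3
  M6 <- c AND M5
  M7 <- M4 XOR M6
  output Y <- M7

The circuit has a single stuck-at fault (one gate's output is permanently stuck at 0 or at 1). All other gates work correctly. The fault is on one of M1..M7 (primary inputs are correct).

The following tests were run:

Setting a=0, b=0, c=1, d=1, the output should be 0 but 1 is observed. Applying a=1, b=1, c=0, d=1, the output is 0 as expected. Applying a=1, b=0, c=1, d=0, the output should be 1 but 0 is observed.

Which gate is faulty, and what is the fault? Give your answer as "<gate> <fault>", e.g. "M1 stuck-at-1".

M5 stuck-at-1

Fault-free values for test 1 (a=0, b=0, c=1, d=1): M1=0, M2=0, M3=0, M4=0, M5=0, M6=0, M7=0, giving Y=0. Observed 1.
Test 1: faults giving observed 1 are {M1 stuck-at-1, M4 stuck-at-1, M5 stuck-at-1, M6 stuck-at-1, M7 stuck-at-1}.
Test 2 (a=1, b=1, c=0, d=1): fault-free M1=0, M2=0, M3=0, M4=0, M5=1, M6=0, M7=0 → 0; observed 0. Eliminates M4 stuck-at-1, M6 stuck-at-1, M7 stuck-at-1.
Test 3 (a=1, b=0, c=1, d=0): fault-free M1=1, M2=0, M3=0, M4=1, M5=0, M6=0, M7=1 → 1; observed 0. Eliminates M1 stuck-at-1.
Only M5 stuck-at-1 is consistent with every test.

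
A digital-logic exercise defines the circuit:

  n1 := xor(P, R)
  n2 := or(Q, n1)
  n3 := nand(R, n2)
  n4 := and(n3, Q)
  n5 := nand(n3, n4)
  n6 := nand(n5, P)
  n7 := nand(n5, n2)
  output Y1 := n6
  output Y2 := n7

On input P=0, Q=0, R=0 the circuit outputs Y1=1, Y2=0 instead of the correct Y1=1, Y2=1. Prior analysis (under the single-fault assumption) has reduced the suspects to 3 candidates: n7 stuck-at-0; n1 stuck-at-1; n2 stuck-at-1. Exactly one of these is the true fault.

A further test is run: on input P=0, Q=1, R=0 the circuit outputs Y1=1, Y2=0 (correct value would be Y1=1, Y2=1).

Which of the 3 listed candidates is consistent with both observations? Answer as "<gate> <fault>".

n7 stuck-at-0

Evaluate each candidate on input P=0, Q=1, R=0:
  n7 stuck-at-0: n1=0, n2=1, n3=1, n4=1, n5=0, n6=1, n7=0 [stuck-at-0] → Y1=1, Y2=0 — matches
  n1 stuck-at-1: n1=1 [stuck-at-1], n2=1, n3=1, n4=1, n5=0, n6=1, n7=1 → Y1=1, Y2=1 — eliminated
  n2 stuck-at-1: n1=0, n2=1 [stuck-at-1], n3=1, n4=1, n5=0, n6=1, n7=1 → Y1=1, Y2=1 — eliminated
Only n7 stuck-at-0 reproduces the observed Y1=1, Y2=0.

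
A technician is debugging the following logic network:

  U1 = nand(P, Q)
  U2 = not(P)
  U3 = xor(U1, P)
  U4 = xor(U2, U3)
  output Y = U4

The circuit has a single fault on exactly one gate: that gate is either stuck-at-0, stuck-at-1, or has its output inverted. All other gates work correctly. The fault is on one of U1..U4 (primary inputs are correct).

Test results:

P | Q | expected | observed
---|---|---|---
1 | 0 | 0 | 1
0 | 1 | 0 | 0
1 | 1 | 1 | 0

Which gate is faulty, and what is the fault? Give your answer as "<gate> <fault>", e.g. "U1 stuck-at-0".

U2 stuck-at-1

Fault-free values for test 1 (P=1, Q=0): U1=1, U2=0, U3=0, U4=0, giving Y=0. Observed 1.
Test 1: faults giving observed 1 are {U1 stuck-at-0, U1 inverted output, U2 stuck-at-1, U2 inverted output, U3 stuck-at-1, U3 inverted output, U4 stuck-at-1, U4 inverted output}.
Test 2 (P=0, Q=1): fault-free U1=1, U2=1, U3=1, U4=0 → 0; observed 0. Eliminates U1 stuck-at-0, U1 inverted output, U2 inverted output, U3 inverted output, U4 stuck-at-1, U4 inverted output.
Test 3 (P=1, Q=1): fault-free U1=0, U2=0, U3=1, U4=1 → 1; observed 0. Eliminates U3 stuck-at-1.
Only U2 stuck-at-1 is consistent with every test.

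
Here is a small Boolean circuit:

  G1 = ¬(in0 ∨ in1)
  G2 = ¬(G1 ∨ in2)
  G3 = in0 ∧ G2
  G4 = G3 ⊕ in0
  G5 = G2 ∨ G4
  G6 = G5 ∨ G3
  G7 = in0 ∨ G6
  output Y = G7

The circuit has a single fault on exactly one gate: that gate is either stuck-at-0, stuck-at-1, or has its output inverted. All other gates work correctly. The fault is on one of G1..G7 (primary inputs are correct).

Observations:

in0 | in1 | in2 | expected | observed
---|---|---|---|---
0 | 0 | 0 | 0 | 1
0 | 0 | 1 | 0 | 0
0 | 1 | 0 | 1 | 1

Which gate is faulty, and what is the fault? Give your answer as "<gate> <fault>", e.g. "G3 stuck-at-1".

Fault-free values for test 1 (in0=0, in1=0, in2=0): G1=1, G2=0, G3=0, G4=0, G5=0, G6=0, G7=0, giving Y=0. Observed 1.
Test 1: faults giving observed 1 are {G1 stuck-at-0, G1 inverted output, G2 stuck-at-1, G2 inverted output, G3 stuck-at-1, G3 inverted output, G4 stuck-at-1, G4 inverted output, G5 stuck-at-1, G5 inverted output, G6 stuck-at-1, G6 inverted output, G7 stuck-at-1, G7 inverted output}.
Test 2 (in0=0, in1=0, in2=1): fault-free G1=1, G2=0, G3=0, G4=0, G5=0, G6=0, G7=0 → 0; observed 0. Eliminates G2 stuck-at-1, G2 inverted output, G3 stuck-at-1, G3 inverted output, G4 stuck-at-1, G4 inverted output, G5 stuck-at-1, G5 inverted output, G6 stuck-at-1, G6 inverted output, G7 stuck-at-1, G7 inverted output.
Test 3 (in0=0, in1=1, in2=0): fault-free G1=0, G2=1, G3=0, G4=0, G5=1, G6=1, G7=1 → 1; observed 1. Eliminates G1 inverted output.
Only G1 stuck-at-0 is consistent with every test.

G1 stuck-at-0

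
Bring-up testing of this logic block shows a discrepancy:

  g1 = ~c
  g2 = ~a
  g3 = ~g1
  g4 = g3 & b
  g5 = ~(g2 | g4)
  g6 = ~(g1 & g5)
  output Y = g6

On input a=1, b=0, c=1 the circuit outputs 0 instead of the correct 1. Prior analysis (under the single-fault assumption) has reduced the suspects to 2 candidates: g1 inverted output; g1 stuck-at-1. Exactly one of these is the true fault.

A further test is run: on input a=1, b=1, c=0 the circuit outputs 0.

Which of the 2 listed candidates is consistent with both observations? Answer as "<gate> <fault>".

Evaluate each candidate on input a=1, b=1, c=0:
  g1 inverted output: g1=0 [inverted output], g2=0, g3=1, g4=1, g5=0, g6=1 → 1 — eliminated
  g1 stuck-at-1: g1=1 [stuck-at-1], g2=0, g3=0, g4=0, g5=1, g6=0 → 0 — matches
Only g1 stuck-at-1 reproduces the observed 0.

g1 stuck-at-1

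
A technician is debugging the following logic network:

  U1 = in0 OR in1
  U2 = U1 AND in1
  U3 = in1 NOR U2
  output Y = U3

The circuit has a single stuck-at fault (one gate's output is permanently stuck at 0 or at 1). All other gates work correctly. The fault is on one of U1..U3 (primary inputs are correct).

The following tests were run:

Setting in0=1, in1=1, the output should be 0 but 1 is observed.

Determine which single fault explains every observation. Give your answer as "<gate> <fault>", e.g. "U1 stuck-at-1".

Fault-free values for test 1 (in0=1, in1=1): U1=1, U2=1, U3=0, giving Y=0. Observed 1.
Test 1: faults giving observed 1 are {U3 stuck-at-1}.
Only U3 stuck-at-1 is consistent with every test.

U3 stuck-at-1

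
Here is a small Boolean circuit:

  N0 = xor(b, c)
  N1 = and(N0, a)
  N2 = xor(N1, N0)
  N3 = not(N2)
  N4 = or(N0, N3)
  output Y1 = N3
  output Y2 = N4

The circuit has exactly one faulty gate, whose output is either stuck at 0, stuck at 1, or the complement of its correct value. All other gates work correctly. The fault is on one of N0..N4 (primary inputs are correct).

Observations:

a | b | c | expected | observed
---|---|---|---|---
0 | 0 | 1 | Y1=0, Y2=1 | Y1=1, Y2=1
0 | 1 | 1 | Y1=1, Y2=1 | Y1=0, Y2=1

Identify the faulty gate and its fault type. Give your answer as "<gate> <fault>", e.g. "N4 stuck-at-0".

Fault-free values for test 1 (a=0, b=0, c=1): N0=1, N1=0, N2=1, N3=0, N4=1, giving Y1=0, Y2=1. Observed Y1=1, Y2=1.
Test 1: faults giving observed Y1=1, Y2=1 are {N0 stuck-at-0, N0 inverted output, N1 stuck-at-1, N1 inverted output, N2 stuck-at-0, N2 inverted output, N3 stuck-at-1, N3 inverted output}.
Test 2 (a=0, b=1, c=1): fault-free N0=0, N1=0, N2=0, N3=1, N4=1 → Y1=1, Y2=1; observed Y1=0, Y2=1. Eliminates N0 stuck-at-0, N1 stuck-at-1, N1 inverted output, N2 stuck-at-0, N2 inverted output, N3 stuck-at-1, N3 inverted output.
Only N0 inverted output is consistent with every test.

N0 inverted output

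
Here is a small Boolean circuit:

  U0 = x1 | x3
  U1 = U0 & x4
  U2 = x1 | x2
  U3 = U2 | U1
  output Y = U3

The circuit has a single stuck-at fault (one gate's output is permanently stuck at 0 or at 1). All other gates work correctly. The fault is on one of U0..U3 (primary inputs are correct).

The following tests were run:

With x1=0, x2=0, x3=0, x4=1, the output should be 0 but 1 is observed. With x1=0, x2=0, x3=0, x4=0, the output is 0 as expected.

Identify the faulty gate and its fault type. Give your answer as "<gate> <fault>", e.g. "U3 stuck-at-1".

U0 stuck-at-1

Fault-free values for test 1 (x1=0, x2=0, x3=0, x4=1): U0=0, U1=0, U2=0, U3=0, giving Y=0. Observed 1.
Test 1: faults giving observed 1 are {U0 stuck-at-1, U1 stuck-at-1, U2 stuck-at-1, U3 stuck-at-1}.
Test 2 (x1=0, x2=0, x3=0, x4=0): fault-free U0=0, U1=0, U2=0, U3=0 → 0; observed 0. Eliminates U1 stuck-at-1, U2 stuck-at-1, U3 stuck-at-1.
Only U0 stuck-at-1 is consistent with every test.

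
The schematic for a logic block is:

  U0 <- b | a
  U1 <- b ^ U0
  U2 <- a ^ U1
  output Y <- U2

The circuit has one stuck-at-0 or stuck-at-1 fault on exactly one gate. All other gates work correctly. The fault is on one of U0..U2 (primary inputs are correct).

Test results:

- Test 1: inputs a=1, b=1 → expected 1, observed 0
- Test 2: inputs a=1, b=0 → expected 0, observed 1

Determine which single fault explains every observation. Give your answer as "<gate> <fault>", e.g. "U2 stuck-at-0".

Fault-free values for test 1 (a=1, b=1): U0=1, U1=0, U2=1, giving Y=1. Observed 0.
Test 1: faults giving observed 0 are {U0 stuck-at-0, U1 stuck-at-1, U2 stuck-at-0}.
Test 2 (a=1, b=0): fault-free U0=1, U1=1, U2=0 → 0; observed 1. Eliminates U1 stuck-at-1, U2 stuck-at-0.
Only U0 stuck-at-0 is consistent with every test.

U0 stuck-at-0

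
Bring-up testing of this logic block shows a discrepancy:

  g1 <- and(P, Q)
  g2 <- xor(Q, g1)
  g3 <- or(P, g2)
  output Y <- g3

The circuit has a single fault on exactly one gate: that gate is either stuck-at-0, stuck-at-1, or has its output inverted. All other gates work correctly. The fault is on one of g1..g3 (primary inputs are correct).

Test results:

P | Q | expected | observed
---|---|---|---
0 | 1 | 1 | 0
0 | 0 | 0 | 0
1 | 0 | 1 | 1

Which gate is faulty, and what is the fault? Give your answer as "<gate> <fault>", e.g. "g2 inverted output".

g2 stuck-at-0

Fault-free values for test 1 (P=0, Q=1): g1=0, g2=1, g3=1, giving Y=1. Observed 0.
Test 1: faults giving observed 0 are {g1 stuck-at-1, g1 inverted output, g2 stuck-at-0, g2 inverted output, g3 stuck-at-0, g3 inverted output}.
Test 2 (P=0, Q=0): fault-free g1=0, g2=0, g3=0 → 0; observed 0. Eliminates g1 stuck-at-1, g1 inverted output, g2 inverted output, g3 inverted output.
Test 3 (P=1, Q=0): fault-free g1=0, g2=0, g3=1 → 1; observed 1. Eliminates g3 stuck-at-0.
Only g2 stuck-at-0 is consistent with every test.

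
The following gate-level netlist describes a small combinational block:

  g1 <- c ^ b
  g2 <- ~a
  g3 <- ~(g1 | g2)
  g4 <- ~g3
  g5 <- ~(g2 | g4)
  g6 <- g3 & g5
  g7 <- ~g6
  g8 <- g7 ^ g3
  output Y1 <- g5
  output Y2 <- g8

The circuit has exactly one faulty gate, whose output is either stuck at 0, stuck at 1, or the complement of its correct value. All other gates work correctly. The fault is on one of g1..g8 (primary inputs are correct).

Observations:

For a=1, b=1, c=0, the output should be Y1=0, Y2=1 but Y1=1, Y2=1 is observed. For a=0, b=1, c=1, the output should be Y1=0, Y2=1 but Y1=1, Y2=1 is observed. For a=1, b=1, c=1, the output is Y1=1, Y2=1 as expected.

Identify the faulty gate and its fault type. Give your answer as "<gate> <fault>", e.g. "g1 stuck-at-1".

g5 stuck-at-1

Fault-free values for test 1 (a=1, b=1, c=0): g1=1, g2=0, g3=0, g4=1, g5=0, g6=0, g7=1, g8=1, giving Y1=0, Y2=1. Observed Y1=1, Y2=1.
Test 1: faults giving observed Y1=1, Y2=1 are {g1 stuck-at-0, g1 inverted output, g3 stuck-at-1, g3 inverted output, g4 stuck-at-0, g4 inverted output, g5 stuck-at-1, g5 inverted output}.
Test 2 (a=0, b=1, c=1): fault-free g1=0, g2=1, g3=0, g4=1, g5=0, g6=0, g7=1, g8=1 → Y1=0, Y2=1; observed Y1=1, Y2=1. Eliminates g1 stuck-at-0, g1 inverted output, g3 stuck-at-1, g3 inverted output, g4 stuck-at-0, g4 inverted output.
Test 3 (a=1, b=1, c=1): fault-free g1=0, g2=0, g3=1, g4=0, g5=1, g6=1, g7=0, g8=1 → Y1=1, Y2=1; observed Y1=1, Y2=1. Eliminates g5 inverted output.
Only g5 stuck-at-1 is consistent with every test.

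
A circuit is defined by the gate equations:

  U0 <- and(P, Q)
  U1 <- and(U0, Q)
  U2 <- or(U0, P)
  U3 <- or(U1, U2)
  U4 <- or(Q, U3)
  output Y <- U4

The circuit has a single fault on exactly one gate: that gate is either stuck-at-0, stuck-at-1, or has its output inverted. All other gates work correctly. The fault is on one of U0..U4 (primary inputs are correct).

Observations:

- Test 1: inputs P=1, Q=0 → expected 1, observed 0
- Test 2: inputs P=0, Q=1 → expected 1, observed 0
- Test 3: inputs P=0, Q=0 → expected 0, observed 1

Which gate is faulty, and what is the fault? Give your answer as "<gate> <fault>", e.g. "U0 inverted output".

U4 inverted output

Fault-free values for test 1 (P=1, Q=0): U0=0, U1=0, U2=1, U3=1, U4=1, giving Y=1. Observed 0.
Test 1: faults giving observed 0 are {U2 stuck-at-0, U2 inverted output, U3 stuck-at-0, U3 inverted output, U4 stuck-at-0, U4 inverted output}.
Test 2 (P=0, Q=1): fault-free U0=0, U1=0, U2=0, U3=0, U4=1 → 1; observed 0. Eliminates U2 stuck-at-0, U2 inverted output, U3 stuck-at-0, U3 inverted output.
Test 3 (P=0, Q=0): fault-free U0=0, U1=0, U2=0, U3=0, U4=0 → 0; observed 1. Eliminates U4 stuck-at-0.
Only U4 inverted output is consistent with every test.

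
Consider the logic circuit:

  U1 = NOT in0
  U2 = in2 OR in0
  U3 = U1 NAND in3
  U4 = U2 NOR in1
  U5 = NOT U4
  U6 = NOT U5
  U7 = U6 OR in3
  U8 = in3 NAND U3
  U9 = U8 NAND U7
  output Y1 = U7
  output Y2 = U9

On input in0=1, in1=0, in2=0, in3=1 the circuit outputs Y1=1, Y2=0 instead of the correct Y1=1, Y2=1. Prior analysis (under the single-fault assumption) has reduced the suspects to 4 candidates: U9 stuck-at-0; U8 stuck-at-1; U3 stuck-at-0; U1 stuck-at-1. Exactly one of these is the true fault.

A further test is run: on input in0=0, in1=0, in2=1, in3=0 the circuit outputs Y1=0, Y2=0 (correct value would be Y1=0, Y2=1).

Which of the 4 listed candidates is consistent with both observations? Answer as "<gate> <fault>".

Evaluate each candidate on input in0=0, in1=0, in2=1, in3=0:
  U9 stuck-at-0: U1=1, U2=1, U3=1, U4=0, U5=1, U6=0, U7=0, U8=1, U9=0 [stuck-at-0] → Y1=0, Y2=0 — matches
  U8 stuck-at-1: U1=1, U2=1, U3=1, U4=0, U5=1, U6=0, U7=0, U8=1 [stuck-at-1], U9=1 → Y1=0, Y2=1 — eliminated
  U3 stuck-at-0: U1=1, U2=1, U3=0 [stuck-at-0], U4=0, U5=1, U6=0, U7=0, U8=1, U9=1 → Y1=0, Y2=1 — eliminated
  U1 stuck-at-1: U1=1 [stuck-at-1], U2=1, U3=1, U4=0, U5=1, U6=0, U7=0, U8=1, U9=1 → Y1=0, Y2=1 — eliminated
Only U9 stuck-at-0 reproduces the observed Y1=0, Y2=0.

U9 stuck-at-0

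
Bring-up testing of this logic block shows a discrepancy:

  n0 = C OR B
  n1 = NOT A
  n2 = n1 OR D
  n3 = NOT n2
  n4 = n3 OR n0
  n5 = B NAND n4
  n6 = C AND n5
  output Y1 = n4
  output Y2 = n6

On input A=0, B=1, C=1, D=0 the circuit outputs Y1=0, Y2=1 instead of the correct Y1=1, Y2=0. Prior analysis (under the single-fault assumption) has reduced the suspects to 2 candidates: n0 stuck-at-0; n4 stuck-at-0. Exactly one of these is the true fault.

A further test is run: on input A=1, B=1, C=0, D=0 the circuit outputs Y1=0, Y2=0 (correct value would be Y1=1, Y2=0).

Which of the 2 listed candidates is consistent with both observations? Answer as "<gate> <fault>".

Evaluate each candidate on input A=1, B=1, C=0, D=0:
  n0 stuck-at-0: n0=0 [stuck-at-0], n1=0, n2=0, n3=1, n4=1, n5=0, n6=0 → Y1=1, Y2=0 — eliminated
  n4 stuck-at-0: n0=1, n1=0, n2=0, n3=1, n4=0 [stuck-at-0], n5=1, n6=0 → Y1=0, Y2=0 — matches
Only n4 stuck-at-0 reproduces the observed Y1=0, Y2=0.

n4 stuck-at-0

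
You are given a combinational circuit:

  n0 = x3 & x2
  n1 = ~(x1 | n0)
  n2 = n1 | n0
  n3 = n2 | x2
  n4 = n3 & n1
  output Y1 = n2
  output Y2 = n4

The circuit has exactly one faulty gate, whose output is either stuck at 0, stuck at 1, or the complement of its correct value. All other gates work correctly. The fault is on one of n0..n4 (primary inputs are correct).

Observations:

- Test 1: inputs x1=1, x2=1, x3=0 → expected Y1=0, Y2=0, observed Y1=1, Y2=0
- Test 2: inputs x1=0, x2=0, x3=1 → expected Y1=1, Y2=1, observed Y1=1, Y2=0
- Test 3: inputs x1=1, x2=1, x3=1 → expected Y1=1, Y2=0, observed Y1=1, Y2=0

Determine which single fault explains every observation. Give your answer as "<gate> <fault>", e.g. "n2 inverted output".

Fault-free values for test 1 (x1=1, x2=1, x3=0): n0=0, n1=0, n2=0, n3=1, n4=0, giving Y1=0, Y2=0. Observed Y1=1, Y2=0.
Test 1: faults giving observed Y1=1, Y2=0 are {n0 stuck-at-1, n0 inverted output, n2 stuck-at-1, n2 inverted output}.
Test 2 (x1=0, x2=0, x3=1): fault-free n0=0, n1=1, n2=1, n3=1, n4=1 → Y1=1, Y2=1; observed Y1=1, Y2=0. Eliminates n2 stuck-at-1, n2 inverted output.
Test 3 (x1=1, x2=1, x3=1): fault-free n0=1, n1=0, n2=1, n3=1, n4=0 → Y1=1, Y2=0; observed Y1=1, Y2=0. Eliminates n0 inverted output.
Only n0 stuck-at-1 is consistent with every test.

n0 stuck-at-1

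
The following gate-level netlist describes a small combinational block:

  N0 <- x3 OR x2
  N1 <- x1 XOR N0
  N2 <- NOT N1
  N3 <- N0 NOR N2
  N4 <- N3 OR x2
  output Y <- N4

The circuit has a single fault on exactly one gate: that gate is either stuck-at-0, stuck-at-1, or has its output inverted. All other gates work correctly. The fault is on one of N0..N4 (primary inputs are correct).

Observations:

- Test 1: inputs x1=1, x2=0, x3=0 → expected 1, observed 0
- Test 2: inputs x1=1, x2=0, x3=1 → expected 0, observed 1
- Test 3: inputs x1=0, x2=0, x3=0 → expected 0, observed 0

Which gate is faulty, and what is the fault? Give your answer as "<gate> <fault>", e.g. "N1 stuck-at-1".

Fault-free values for test 1 (x1=1, x2=0, x3=0): N0=0, N1=1, N2=0, N3=1, N4=1, giving Y=1. Observed 0.
Test 1: faults giving observed 0 are {N0 stuck-at-1, N0 inverted output, N1 stuck-at-0, N1 inverted output, N2 stuck-at-1, N2 inverted output, N3 stuck-at-0, N3 inverted output, N4 stuck-at-0, N4 inverted output}.
Test 2 (x1=1, x2=0, x3=1): fault-free N0=1, N1=0, N2=1, N3=0, N4=0 → 0; observed 1. Eliminates N0 stuck-at-1, N1 stuck-at-0, N1 inverted output, N2 stuck-at-1, N2 inverted output, N3 stuck-at-0, N4 stuck-at-0.
Test 3 (x1=0, x2=0, x3=0): fault-free N0=0, N1=0, N2=1, N3=0, N4=0 → 0; observed 0. Eliminates N3 inverted output, N4 inverted output.
Only N0 inverted output is consistent with every test.

N0 inverted output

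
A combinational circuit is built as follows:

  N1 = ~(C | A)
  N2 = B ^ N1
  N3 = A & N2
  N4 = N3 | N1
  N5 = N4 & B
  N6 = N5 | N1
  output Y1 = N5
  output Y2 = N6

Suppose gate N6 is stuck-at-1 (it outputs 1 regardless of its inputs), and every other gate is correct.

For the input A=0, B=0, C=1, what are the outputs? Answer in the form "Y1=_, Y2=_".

Y1=0, Y2=1

Propagate with N6 forced: N1=0, N2=0, N3=0, N4=0, N5=0, N6=1 [stuck-at-1].
So the outputs are Y1=0, Y2=1. (Without the fault they would be Y1=0, Y2=0.)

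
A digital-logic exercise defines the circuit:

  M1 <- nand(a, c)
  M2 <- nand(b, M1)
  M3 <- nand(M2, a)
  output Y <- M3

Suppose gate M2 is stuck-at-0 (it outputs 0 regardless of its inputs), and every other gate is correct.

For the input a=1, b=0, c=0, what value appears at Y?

Propagate with M2 forced: M1=1, M2=0 [stuck-at-0], M3=1.
So Y = 1. (Without the fault it would be 0.)

1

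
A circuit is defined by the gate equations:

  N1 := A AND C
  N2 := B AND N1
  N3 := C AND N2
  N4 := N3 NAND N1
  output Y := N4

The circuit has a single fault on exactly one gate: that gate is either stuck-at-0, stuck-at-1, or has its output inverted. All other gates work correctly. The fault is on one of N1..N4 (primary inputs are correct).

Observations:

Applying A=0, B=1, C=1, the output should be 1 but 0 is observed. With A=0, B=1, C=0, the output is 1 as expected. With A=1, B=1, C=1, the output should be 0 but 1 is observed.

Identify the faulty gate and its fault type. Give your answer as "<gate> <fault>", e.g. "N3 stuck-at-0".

N1 inverted output

Fault-free values for test 1 (A=0, B=1, C=1): N1=0, N2=0, N3=0, N4=1, giving Y=1. Observed 0.
Test 1: faults giving observed 0 are {N1 stuck-at-1, N1 inverted output, N4 stuck-at-0, N4 inverted output}.
Test 2 (A=0, B=1, C=0): fault-free N1=0, N2=0, N3=0, N4=1 → 1; observed 1. Eliminates N4 stuck-at-0, N4 inverted output.
Test 3 (A=1, B=1, C=1): fault-free N1=1, N2=1, N3=1, N4=0 → 0; observed 1. Eliminates N1 stuck-at-1.
Only N1 inverted output is consistent with every test.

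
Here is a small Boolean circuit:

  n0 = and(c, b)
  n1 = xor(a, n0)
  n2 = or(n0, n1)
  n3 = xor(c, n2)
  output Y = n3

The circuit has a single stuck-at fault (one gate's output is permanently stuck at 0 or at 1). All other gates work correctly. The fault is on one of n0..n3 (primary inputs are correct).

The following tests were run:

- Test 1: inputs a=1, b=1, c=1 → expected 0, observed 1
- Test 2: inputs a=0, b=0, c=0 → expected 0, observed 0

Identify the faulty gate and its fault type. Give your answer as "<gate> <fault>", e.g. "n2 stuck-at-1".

Fault-free values for test 1 (a=1, b=1, c=1): n0=1, n1=0, n2=1, n3=0, giving Y=0. Observed 1.
Test 1: faults giving observed 1 are {n2 stuck-at-0, n3 stuck-at-1}.
Test 2 (a=0, b=0, c=0): fault-free n0=0, n1=0, n2=0, n3=0 → 0; observed 0. Eliminates n3 stuck-at-1.
Only n2 stuck-at-0 is consistent with every test.

n2 stuck-at-0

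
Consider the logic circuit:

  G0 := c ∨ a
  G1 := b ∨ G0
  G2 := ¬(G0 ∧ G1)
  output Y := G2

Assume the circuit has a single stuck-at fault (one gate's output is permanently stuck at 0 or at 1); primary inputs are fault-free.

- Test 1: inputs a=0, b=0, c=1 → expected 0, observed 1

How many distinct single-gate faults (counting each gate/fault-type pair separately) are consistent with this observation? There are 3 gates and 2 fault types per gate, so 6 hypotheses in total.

3

Fault-free: G0=1, G1=1, G2=0 → 0. Observed 1.
  G0 stuck-at-0: output 1 ✓
  G0 stuck-at-1: output 0 ✗
  G1 stuck-at-0: output 1 ✓
  G1 stuck-at-1: output 0 ✗
  G2 stuck-at-0: output 0 ✗
  G2 stuck-at-1: output 1 ✓
Consistent faults: {G0 stuck-at-0, G1 stuck-at-0, G2 stuck-at-1} — 3 in all.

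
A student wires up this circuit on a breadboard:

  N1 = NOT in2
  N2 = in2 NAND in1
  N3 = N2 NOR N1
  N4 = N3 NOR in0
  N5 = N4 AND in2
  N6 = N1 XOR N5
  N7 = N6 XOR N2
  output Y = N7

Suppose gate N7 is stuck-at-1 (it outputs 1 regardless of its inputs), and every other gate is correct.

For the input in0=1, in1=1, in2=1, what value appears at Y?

Propagate with N7 forced: N1=0, N2=0, N3=1, N4=0, N5=0, N6=0, N7=1 [stuck-at-1].
So Y = 1. (Without the fault it would be 0.)

1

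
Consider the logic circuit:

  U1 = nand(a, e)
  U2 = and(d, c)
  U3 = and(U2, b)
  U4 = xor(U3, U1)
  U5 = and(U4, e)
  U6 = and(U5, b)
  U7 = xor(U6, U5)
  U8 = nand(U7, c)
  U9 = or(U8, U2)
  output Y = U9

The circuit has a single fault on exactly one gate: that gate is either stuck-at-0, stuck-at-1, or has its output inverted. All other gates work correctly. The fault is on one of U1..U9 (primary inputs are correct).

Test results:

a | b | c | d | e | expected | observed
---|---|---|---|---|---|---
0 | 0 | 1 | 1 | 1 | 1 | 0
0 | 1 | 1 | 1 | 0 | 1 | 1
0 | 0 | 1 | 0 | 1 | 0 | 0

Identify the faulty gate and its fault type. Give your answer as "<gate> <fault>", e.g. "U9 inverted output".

U2 stuck-at-0

Fault-free values for test 1 (a=0, b=0, c=1, d=1, e=1): U1=1, U2=1, U3=0, U4=1, U5=1, U6=0, U7=1, U8=0, U9=1, giving Y=1. Observed 0.
Test 1: faults giving observed 0 are {U2 stuck-at-0, U2 inverted output, U9 stuck-at-0, U9 inverted output}.
Test 2 (a=0, b=1, c=1, d=1, e=0): fault-free U1=1, U2=1, U3=1, U4=0, U5=0, U6=0, U7=0, U8=1, U9=1 → 1; observed 1. Eliminates U9 stuck-at-0, U9 inverted output.
Test 3 (a=0, b=0, c=1, d=0, e=1): fault-free U1=1, U2=0, U3=0, U4=1, U5=1, U6=0, U7=1, U8=0, U9=0 → 0; observed 0. Eliminates U2 inverted output.
Only U2 stuck-at-0 is consistent with every test.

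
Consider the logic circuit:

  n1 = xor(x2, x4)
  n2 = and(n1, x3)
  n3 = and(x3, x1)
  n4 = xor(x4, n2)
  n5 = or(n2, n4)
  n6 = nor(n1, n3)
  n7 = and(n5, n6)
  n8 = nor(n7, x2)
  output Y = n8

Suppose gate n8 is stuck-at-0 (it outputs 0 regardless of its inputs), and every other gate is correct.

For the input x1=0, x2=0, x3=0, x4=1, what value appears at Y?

0

Propagate with n8 forced: n1=1, n2=0, n3=0, n4=1, n5=1, n6=0, n7=0, n8=0 [stuck-at-0].
So Y = 0. (Without the fault it would be 1.)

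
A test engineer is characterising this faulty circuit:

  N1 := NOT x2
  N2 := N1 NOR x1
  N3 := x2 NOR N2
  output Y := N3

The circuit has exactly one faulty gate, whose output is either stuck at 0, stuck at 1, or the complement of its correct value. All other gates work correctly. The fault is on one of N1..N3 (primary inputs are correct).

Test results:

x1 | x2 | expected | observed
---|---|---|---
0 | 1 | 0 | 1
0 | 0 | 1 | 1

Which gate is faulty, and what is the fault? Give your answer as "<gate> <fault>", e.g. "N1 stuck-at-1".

Fault-free values for test 1 (x1=0, x2=1): N1=0, N2=1, N3=0, giving Y=0. Observed 1.
Test 1: faults giving observed 1 are {N3 stuck-at-1, N3 inverted output}.
Test 2 (x1=0, x2=0): fault-free N1=1, N2=0, N3=1 → 1; observed 1. Eliminates N3 inverted output.
Only N3 stuck-at-1 is consistent with every test.

N3 stuck-at-1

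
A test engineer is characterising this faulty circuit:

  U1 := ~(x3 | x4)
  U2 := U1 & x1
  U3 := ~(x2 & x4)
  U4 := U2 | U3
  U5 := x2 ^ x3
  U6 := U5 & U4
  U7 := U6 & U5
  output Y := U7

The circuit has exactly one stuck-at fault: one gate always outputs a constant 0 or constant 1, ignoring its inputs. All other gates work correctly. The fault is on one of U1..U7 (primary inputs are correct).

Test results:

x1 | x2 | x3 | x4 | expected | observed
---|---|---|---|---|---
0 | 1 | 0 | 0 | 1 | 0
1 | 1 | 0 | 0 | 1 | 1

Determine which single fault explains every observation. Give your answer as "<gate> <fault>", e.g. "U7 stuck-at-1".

Fault-free values for test 1 (x1=0, x2=1, x3=0, x4=0): U1=1, U2=0, U3=1, U4=1, U5=1, U6=1, U7=1, giving Y=1. Observed 0.
Test 1: faults giving observed 0 are {U3 stuck-at-0, U4 stuck-at-0, U5 stuck-at-0, U6 stuck-at-0, U7 stuck-at-0}.
Test 2 (x1=1, x2=1, x3=0, x4=0): fault-free U1=1, U2=1, U3=1, U4=1, U5=1, U6=1, U7=1 → 1; observed 1. Eliminates U4 stuck-at-0, U5 stuck-at-0, U6 stuck-at-0, U7 stuck-at-0.
Only U3 stuck-at-0 is consistent with every test.

U3 stuck-at-0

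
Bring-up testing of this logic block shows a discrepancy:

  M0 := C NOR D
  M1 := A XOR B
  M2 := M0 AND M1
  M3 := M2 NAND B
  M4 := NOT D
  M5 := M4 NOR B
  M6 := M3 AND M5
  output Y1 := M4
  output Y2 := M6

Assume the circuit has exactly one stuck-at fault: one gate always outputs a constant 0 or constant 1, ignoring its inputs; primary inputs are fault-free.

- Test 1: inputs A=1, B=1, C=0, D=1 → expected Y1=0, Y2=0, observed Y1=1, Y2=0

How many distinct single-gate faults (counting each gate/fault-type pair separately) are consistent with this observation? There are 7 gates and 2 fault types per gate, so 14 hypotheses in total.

1

Fault-free: M0=0, M1=0, M2=0, M3=1, M4=0, M5=0, M6=0 → Y1=0, Y2=0. Observed Y1=1, Y2=0.
  M0 stuck-at-0: output Y1=0, Y2=0 ✗
  M0 stuck-at-1: output Y1=0, Y2=0 ✗
  M1 stuck-at-0: output Y1=0, Y2=0 ✗
  M1 stuck-at-1: output Y1=0, Y2=0 ✗
  M2 stuck-at-0: output Y1=0, Y2=0 ✗
  M2 stuck-at-1: output Y1=0, Y2=0 ✗
  M3 stuck-at-0: output Y1=0, Y2=0 ✗
  M3 stuck-at-1: output Y1=0, Y2=0 ✗
  M4 stuck-at-0: output Y1=0, Y2=0 ✗
  M4 stuck-at-1: output Y1=1, Y2=0 ✓
  M5 stuck-at-0: output Y1=0, Y2=0 ✗
  M5 stuck-at-1: output Y1=0, Y2=1 ✗
  M6 stuck-at-0: output Y1=0, Y2=0 ✗
  M6 stuck-at-1: output Y1=0, Y2=1 ✗
Consistent faults: {M4 stuck-at-1} — 1 in all.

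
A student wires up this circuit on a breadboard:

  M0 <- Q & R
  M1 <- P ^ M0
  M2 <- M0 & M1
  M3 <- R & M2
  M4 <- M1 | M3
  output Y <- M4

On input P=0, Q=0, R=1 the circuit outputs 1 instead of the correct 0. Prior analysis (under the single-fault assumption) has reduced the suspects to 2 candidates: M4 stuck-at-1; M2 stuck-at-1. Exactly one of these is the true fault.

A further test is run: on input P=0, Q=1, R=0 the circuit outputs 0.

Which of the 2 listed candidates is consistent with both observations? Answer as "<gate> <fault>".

M2 stuck-at-1

Evaluate each candidate on input P=0, Q=1, R=0:
  M4 stuck-at-1: M0=0, M1=0, M2=0, M3=0, M4=1 [stuck-at-1] → 1 — eliminated
  M2 stuck-at-1: M0=0, M1=0, M2=1 [stuck-at-1], M3=0, M4=0 → 0 — matches
Only M2 stuck-at-1 reproduces the observed 0.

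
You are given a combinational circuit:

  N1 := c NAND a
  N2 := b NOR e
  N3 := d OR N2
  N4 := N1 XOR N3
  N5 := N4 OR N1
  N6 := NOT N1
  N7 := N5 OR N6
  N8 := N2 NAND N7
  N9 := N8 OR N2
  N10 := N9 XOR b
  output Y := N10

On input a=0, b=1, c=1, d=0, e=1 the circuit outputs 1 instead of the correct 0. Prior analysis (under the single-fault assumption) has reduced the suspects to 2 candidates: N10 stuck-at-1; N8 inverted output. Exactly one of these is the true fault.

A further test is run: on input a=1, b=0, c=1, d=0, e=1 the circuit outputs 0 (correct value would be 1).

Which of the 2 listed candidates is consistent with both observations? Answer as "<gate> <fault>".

Evaluate each candidate on input a=1, b=0, c=1, d=0, e=1:
  N10 stuck-at-1: N1=0, N2=0, N3=0, N4=0, N5=0, N6=1, N7=1, N8=1, N9=1, N10=1 [stuck-at-1] → 1 — eliminated
  N8 inverted output: N1=0, N2=0, N3=0, N4=0, N5=0, N6=1, N7=1, N8=0 [inverted output], N9=0, N10=0 → 0 — matches
Only N8 inverted output reproduces the observed 0.

N8 inverted output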